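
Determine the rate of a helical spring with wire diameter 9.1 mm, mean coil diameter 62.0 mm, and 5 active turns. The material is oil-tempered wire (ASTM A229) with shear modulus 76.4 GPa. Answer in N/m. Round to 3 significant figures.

k = Gd⁴/(8D³N_a) = (76.4×10³ × 9.1⁴) / (8 × 62.0³ × 5)
  = 5.23913e+08 / 9.53312e+06 = 54.957 N/mm = 54957 N/m

55000 N/m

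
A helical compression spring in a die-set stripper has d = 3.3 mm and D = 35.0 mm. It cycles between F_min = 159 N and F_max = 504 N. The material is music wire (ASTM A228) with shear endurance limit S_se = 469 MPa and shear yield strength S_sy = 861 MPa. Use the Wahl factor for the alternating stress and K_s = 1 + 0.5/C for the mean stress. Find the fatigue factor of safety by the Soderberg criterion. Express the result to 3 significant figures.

C = D/d = 35.0/3.3 = 10.6061; K_W = (4C−1)/(4C−4)+0.615/C = 1.1361; K_s = 1+0.5/C = 1.0471
F_a = (F_max−F_min)/2 = 172.5 N; F_m = (F_max+F_min)/2 = 331.5 N
τ_a = K_W·8F_aD/(πd³) = 1.1361 × 427.81 = 486.02 MPa
τ_m = K_s·8F_mD/(πd³) = 1.0471 × 822.15 = 860.91 MPa
Soderberg: 1/n_f = τ_a/S_se + τ_m/S_sy = 486.02/469 + 860.91/861 = 1.03630 + 0.99989 = 2.0362
n_f = 1/2.0362 = 0.4911

0.491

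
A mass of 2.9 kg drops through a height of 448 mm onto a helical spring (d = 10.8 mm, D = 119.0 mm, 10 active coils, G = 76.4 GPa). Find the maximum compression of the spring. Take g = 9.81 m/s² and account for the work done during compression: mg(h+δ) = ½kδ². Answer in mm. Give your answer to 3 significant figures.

k = Gd⁴/(8D³N_a) = (76.4×10³)(10.8⁴)/(8·119.0³·10) = 7.7101 N/mm
W = mg = 2.9 × 9.81 = 28.449 N
½kδ² − Wδ − Wh = 0 → δ = (W + √(W² + 2kWh))/k
δ = (28.449 + √(809.35 + 196532))/7.7101 = (28.449 + 444.23)/7.7101 = 61.307 mm

61.3 mm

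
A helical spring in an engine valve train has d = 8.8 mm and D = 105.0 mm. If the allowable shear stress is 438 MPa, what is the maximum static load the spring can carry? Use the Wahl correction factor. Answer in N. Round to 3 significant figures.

997 N

C = D/d = 105.0/8.8 = 11.9318
K_W = (4C−1)/(4C−4) + 0.615/C = 46.727/43.727 + 0.0515 = 1.1201
τ_max = K·8FD/(πd³) → F_max = τ_allow·πd³/(8DK)
F_max = 438·π·8.8³/(8·105.0·1.1201) = 9.3772e+05/940.93 = 996.59 N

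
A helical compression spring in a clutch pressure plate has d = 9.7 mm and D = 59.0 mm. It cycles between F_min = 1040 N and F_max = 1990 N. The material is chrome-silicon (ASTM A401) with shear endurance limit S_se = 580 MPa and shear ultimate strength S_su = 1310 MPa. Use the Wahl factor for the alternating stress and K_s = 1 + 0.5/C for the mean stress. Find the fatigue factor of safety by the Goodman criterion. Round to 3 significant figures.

2.67

C = D/d = 59.0/9.7 = 6.0825; K_W = (4C−1)/(4C−4)+0.615/C = 1.2487; K_s = 1+0.5/C = 1.0822
F_a = (F_max−F_min)/2 = 475 N; F_m = (F_max+F_min)/2 = 1515 N
τ_a = K_W·8F_aD/(πd³) = 1.2487 × 78.193 = 97.638 MPa
τ_m = K_s·8F_mD/(πd³) = 1.0822 × 249.4 = 269.9 MPa
Goodman: 1/n_f = τ_a/S_se + τ_m/S_su = 97.638/580 + 269.9/1310 = 0.16834 + 0.20603 = 0.37437
n_f = 1/0.37437 = 2.671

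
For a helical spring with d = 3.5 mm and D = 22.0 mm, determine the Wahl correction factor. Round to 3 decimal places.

C = D/d = 22.0/3.5 = 6.2857
K_W = (4C−1)/(4C−4) + 0.615/C = 24.143/21.143 + 0.0978 = 1.2397

1.240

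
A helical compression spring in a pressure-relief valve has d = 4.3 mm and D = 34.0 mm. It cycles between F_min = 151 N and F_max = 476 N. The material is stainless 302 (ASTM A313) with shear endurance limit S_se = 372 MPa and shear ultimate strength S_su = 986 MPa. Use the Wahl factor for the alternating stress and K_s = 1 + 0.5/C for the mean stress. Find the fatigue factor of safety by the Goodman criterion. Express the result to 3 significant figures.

1.07

C = D/d = 34.0/4.3 = 7.9070; K_W = (4C−1)/(4C−4)+0.615/C = 1.1864; K_s = 1+0.5/C = 1.0632
F_a = (F_max−F_min)/2 = 162.5 N; F_m = (F_max+F_min)/2 = 313.5 N
τ_a = K_W·8F_aD/(πd³) = 1.1864 × 176.96 = 209.94 MPa
τ_m = K_s·8F_mD/(πd³) = 1.0632 × 341.39 = 362.98 MPa
Goodman: 1/n_f = τ_a/S_se + τ_m/S_su = 209.94/372 + 362.98/986 = 0.56434 + 0.36813 = 0.93247
n_f = 1/0.93247 = 1.072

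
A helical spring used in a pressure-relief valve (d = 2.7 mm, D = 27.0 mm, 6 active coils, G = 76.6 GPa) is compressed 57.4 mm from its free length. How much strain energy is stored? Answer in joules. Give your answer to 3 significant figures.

k = Gd⁴/(8D³N_a) = (76.6×10³)(2.7⁴)/(8·27.0³·6) = 4.3088 N/mm
U = ½kδ² = 0.5 × 4.3088 × 57.4² = 7098.1 N·mm = 7.0981 J

7.10 J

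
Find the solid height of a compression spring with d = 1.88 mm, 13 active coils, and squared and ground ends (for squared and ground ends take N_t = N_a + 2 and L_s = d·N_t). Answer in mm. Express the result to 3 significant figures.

squared and ground ends: N_t = N_a + 2 = 13 + 2 = 15
L_s = d·N_t = 1.88 × 15 = 28.2 mm

28.2 mm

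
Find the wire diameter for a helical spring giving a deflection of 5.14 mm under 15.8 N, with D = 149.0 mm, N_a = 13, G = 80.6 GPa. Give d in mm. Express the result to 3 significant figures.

Required rate k = F/δ = 15.8/5.14 = 3.0739 N/mm
d = (8D³N_a·k / G)^(1/4) = (8·149.0³·13·3.0739 / (80.6×10³))^0.25
  = (13121)^0.25 = 10.7026 mm

10.7 mm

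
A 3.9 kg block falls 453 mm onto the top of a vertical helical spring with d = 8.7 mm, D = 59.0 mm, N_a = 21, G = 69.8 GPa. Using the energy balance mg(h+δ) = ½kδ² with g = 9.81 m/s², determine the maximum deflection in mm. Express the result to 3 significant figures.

58.1 mm

k = Gd⁴/(8D³N_a) = (69.8×10³)(8.7⁴)/(8·59.0³·21) = 11.59 N/mm
W = mg = 3.9 × 9.81 = 38.259 N
½kδ² − Wδ − Wh = 0 → δ = (W + √(W² + 2kWh))/k
δ = (38.259 + √(1463.8 + 401725))/11.59 = (38.259 + 634.97)/11.59 = 58.089 mm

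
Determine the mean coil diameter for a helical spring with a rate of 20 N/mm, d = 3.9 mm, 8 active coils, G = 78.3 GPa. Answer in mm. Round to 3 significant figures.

D = (Gd⁴/(8N_a·k))^(1/3) = (78.3×10³·3.9⁴/(8·8·20))^(1/3)
  = (14151.8)^(1/3) = 24.1882 mm

24.2 mm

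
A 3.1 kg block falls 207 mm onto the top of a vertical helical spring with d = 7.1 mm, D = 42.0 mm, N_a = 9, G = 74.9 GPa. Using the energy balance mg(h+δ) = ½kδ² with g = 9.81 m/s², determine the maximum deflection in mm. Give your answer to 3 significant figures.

k = Gd⁴/(8D³N_a) = (74.9×10³)(7.1⁴)/(8·42.0³·9) = 35.681 N/mm
W = mg = 3.1 × 9.81 = 30.411 N
½kδ² − Wδ − Wh = 0 → δ = (W + √(W² + 2kWh))/k
δ = (30.411 + √(924.83 + 449227))/35.681 = (30.411 + 670.93)/35.681 = 19.656 mm

19.7 mm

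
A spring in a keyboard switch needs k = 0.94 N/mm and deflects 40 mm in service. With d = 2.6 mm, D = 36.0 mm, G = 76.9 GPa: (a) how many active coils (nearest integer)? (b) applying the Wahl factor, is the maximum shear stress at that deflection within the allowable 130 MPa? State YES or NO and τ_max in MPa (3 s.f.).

(a) 10 coils; (b) NO, τ_max = 217 MPa

N_a = Gd⁴/(8D³k) = (76.9×10³)(2.6⁴)/(8·36.0³·0.94) = 10.02 → N_a = 10
Actual rate k = Gd⁴/(8D³·10) = 0.9415 N/mm
Working load F = kδ = 0.9415·40 = 37.66 N
C = 36.0/2.6 = 13.8462; K_W = (4C−1)/(4C−4)+0.615/C = 1.1028
τ_max = K_W·8FD/(πd³) = 1.1028·196.43 = 216.62 MPa
τ_max > 130 MPa → exceeds allowable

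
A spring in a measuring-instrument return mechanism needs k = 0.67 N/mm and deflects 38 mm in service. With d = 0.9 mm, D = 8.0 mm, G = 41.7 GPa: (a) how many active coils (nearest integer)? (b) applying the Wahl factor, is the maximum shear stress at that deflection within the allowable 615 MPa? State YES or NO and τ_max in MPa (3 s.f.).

(a) 10 coils; (b) NO, τ_max = 826 MPa

N_a = Gd⁴/(8D³k) = (41.7×10³)(0.9⁴)/(8·8.0³·0.67) = 9.969 → N_a = 10
Actual rate k = Gd⁴/(8D³·10) = 0.66795 N/mm
Working load F = kδ = 0.66795·38 = 25.382 N
C = 8.0/0.9 = 8.8889; K_W = (4C−1)/(4C−4)+0.615/C = 1.1643
τ_max = K_W·8FD/(πd³) = 1.1643·709.3 = 825.81 MPa
τ_max > 615 MPa → exceeds allowable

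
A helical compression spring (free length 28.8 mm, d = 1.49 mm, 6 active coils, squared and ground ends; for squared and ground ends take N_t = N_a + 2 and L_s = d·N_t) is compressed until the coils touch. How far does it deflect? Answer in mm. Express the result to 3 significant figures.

N_t = 8; L_s = 1.49·8 = 11.92 mm
δ_solid = L₀ − L_s = 28.8 − 11.92 = 16.88 mm

16.9 mm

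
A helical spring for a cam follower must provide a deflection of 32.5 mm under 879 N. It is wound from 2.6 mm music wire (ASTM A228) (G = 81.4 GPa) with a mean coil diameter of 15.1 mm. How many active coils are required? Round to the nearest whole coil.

5

Required rate k = F/δ = 879/32.5 = 27.046 N/mm
N_a = Gd⁴/(8D³k) = (81.4×10³ × 2.6⁴)/(8 × 15.1³ × 27.046)
    = 3.71978e+06 / 744949 = 4.993 → 5 coils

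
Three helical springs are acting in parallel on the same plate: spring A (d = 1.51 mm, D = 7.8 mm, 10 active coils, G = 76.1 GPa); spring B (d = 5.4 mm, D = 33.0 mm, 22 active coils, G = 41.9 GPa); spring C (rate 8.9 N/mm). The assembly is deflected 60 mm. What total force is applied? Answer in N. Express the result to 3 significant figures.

1500 N

k_A = Gd⁴/(8D³N_a) = (76.1×10³)(1.51⁴)/(8·7.8³·10) = 10.421 N/mm
k_B = Gd⁴/(8D³N_a) = (41.9×10³)(5.4⁴)/(8·33.0³·22) = 5.6329 N/mm
Parallel: k_eq = 10.421 + 5.6329 + 8.9 = 24.954 N/mm
F = k_eq·δ = 24.954·60 = 1497.2 N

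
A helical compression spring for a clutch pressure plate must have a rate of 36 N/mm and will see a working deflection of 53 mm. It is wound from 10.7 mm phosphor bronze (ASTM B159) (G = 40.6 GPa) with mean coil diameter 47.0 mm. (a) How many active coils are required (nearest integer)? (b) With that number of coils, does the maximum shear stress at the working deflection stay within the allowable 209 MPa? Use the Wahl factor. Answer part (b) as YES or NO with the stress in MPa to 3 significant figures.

N_a = Gd⁴/(8D³k) = (40.6×10³)(10.7⁴)/(8·47.0³·36) = 17.8 → N_a = 18
Actual rate k = Gd⁴/(8D³·18) = 35.596 N/mm
Working load F = kδ = 35.596·53 = 1886.6 N
C = 47.0/10.7 = 4.3925; K_W = (4C−1)/(4C−4)+0.615/C = 1.3611
τ_max = K_W·8FD/(πd³) = 1.3611·184.32 = 250.87 MPa
τ_max > 209 MPa → exceeds allowable

(a) 18 coils; (b) NO, τ_max = 251 MPa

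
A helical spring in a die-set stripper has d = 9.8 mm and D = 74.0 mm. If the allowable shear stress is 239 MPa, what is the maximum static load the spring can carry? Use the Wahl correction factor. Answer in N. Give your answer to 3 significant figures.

998 N

C = D/d = 74.0/9.8 = 7.5510
K_W = (4C−1)/(4C−4) + 0.615/C = 29.204/26.204 + 0.0814 = 1.1959
τ_max = K·8FD/(πd³) → F_max = τ_allow·πd³/(8DK)
F_max = 239·π·9.8³/(8·74.0·1.1959) = 7.0669e+05/707.99 = 998.15 N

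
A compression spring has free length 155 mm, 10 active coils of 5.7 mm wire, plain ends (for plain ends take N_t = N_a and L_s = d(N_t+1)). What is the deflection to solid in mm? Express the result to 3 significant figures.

92.3 mm

N_t = 10; L_s = 5.7·11 = 62.7 mm
δ_solid = L₀ − L_s = 155 − 62.7 = 92.3 mm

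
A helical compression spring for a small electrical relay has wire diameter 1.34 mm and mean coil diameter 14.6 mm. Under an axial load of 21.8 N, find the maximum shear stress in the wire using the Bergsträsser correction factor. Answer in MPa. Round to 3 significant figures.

Spring index C = D/d = 14.6/1.34 = 10.8955
K_B = (4C+2)/(4C−3) = 45.582/40.582 = 1.1232
τ₀ = 8FD/(πd³) = 8·21.8·14.6/(π·1.34³) = 2546.24/7.559 = 336.85 MPa
τ_max = K·τ₀ = 1.1232 × 336.85 = 378.35 MPa

378 MPa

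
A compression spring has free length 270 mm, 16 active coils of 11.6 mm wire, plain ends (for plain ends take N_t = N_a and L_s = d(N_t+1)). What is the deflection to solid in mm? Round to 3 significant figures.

N_t = 16; L_s = 11.6·17 = 197.2 mm
δ_solid = L₀ − L_s = 270 − 197.2 = 72.8 mm

72.8 mm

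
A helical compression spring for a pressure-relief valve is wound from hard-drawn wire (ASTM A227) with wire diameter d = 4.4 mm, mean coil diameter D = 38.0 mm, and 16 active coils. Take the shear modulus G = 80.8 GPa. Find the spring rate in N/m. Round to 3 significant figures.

k = Gd⁴/(8D³N_a) = (80.8×10³ × 4.4⁴) / (8 × 38.0³ × 16)
  = 3.02846e+07 / 7.02362e+06 = 4.3118 N/mm = 4311.8 N/m

4310 N/m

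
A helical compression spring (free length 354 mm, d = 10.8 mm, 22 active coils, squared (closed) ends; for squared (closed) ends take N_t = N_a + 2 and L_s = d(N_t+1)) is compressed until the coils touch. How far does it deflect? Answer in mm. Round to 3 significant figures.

N_t = 24; L_s = 10.8·25 = 270 mm
δ_solid = L₀ − L_s = 354 − 270 = 84 mm

84.0 mm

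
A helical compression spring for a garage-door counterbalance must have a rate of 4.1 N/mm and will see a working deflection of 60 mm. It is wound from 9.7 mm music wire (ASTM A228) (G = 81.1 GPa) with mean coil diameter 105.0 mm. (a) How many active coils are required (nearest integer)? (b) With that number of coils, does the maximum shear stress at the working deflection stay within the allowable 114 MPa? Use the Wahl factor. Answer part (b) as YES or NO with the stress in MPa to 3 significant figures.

N_a = Gd⁴/(8D³k) = (81.1×10³)(9.7⁴)/(8·105.0³·4.1) = 18.91 → N_a = 19
Actual rate k = Gd⁴/(8D³·19) = 4.0803 N/mm
Working load F = kδ = 4.0803·60 = 244.82 N
C = 105.0/9.7 = 10.8247; K_W = (4C−1)/(4C−4)+0.615/C = 1.1332
τ_max = K_W·8FD/(πd³) = 1.1332·71.724 = 81.274 MPa
τ_max ≤ 114 MPa → acceptable

(a) 19 coils; (b) YES, τ_max = 81.3 MPa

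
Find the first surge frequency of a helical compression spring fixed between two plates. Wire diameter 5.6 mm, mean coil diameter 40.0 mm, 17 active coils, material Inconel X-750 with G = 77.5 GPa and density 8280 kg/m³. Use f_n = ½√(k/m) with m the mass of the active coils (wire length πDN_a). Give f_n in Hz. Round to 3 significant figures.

k = Gd⁴/(8D³N_a) = (77.5×10³)(5.6⁴)/(8·40.0³·17) = 8.7566 N/mm = 8756.6 N/m
Wire length L = πDN_a = π·40.0·17 = 2136.3 mm
m = ρ·(πd²/4)·L = 8280 × 24.63×10⁻⁶ m² × 2.1363 m = 0.43567 kg
f_n = ½√(k/m) = 0.5·√(8756.6/0.43567) = 0.5·√(20099) = 70.886 Hz

70.9 Hz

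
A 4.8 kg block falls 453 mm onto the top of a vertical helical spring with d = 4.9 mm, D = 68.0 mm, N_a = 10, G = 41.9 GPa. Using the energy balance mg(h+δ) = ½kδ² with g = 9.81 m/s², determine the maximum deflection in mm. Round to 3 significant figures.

k = Gd⁴/(8D³N_a) = (41.9×10³)(4.9⁴)/(8·68.0³·10) = 0.96024 N/mm
W = mg = 4.8 × 9.81 = 47.088 N
½kδ² − Wδ − Wh = 0 → δ = (W + √(W² + 2kWh))/k
δ = (47.088 + √(2217.3 + 40965.7))/0.96024 = (47.088 + 207.81)/0.96024 = 265.45 mm

265 mm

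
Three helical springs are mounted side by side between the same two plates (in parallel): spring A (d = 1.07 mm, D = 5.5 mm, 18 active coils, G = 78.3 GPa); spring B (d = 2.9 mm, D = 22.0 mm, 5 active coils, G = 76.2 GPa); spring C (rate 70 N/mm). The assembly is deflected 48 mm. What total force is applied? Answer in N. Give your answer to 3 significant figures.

4170 N

k_A = Gd⁴/(8D³N_a) = (78.3×10³)(1.07⁴)/(8·5.5³·18) = 4.284 N/mm
k_B = Gd⁴/(8D³N_a) = (76.2×10³)(2.9⁴)/(8·22.0³·5) = 12.654 N/mm
Parallel: k_eq = 4.284 + 12.654 + 70 = 86.938 N/mm
F = k_eq·δ = 86.938·48 = 4173 N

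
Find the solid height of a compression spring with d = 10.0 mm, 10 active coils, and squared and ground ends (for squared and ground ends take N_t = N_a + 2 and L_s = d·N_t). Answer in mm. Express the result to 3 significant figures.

120 mm

squared and ground ends: N_t = N_a + 2 = 10 + 2 = 12
L_s = d·N_t = 10.0 × 12 = 120 mm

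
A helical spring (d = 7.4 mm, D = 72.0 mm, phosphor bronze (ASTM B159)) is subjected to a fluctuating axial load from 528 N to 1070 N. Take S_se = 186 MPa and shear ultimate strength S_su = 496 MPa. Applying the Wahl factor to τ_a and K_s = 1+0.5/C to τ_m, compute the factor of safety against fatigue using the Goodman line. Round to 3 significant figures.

C = D/d = 72.0/7.4 = 9.7297; K_W = (4C−1)/(4C−4)+0.615/C = 1.1491; K_s = 1+0.5/C = 1.0514
F_a = (F_max−F_min)/2 = 271 N; F_m = (F_max+F_min)/2 = 799 N
τ_a = K_W·8F_aD/(πd³) = 1.1491 × 122.62 = 140.9 MPa
τ_m = K_s·8F_mD/(πd³) = 1.0514 × 361.51 = 380.09 MPa
Goodman: 1/n_f = τ_a/S_se + τ_m/S_su = 140.9/186 + 380.09/496 = 0.75753 + 0.76631 = 1.5238
n_f = 1/1.5238 = 0.6562

0.656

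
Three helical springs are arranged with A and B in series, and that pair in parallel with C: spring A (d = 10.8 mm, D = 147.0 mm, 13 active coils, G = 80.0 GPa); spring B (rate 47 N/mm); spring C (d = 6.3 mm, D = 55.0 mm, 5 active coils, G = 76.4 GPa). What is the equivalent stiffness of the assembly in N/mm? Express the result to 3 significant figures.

21.2 N/mm

k_A = Gd⁴/(8D³N_a) = (80.0×10³)(10.8⁴)/(8·147.0³·13) = 3.2946 N/mm
k_C = Gd⁴/(8D³N_a) = (76.4×10³)(6.3⁴)/(8·55.0³·5) = 18.085 N/mm
Springs A,B series: k_AB = 1/(1/3.2946+1/47) = 3.0788 N/mm; parallel with C: k_eq = 3.0788+18.085 = 21.163 N/mm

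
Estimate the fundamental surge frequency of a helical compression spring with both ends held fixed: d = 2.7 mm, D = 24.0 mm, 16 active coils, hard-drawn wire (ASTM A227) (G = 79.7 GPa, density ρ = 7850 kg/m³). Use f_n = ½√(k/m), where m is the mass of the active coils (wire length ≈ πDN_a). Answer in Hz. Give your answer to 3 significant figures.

105 Hz

k = Gd⁴/(8D³N_a) = (79.7×10³)(2.7⁴)/(8·24.0³·16) = 2.3937 N/mm = 2393.7 N/m
Wire length L = πDN_a = π·24.0·16 = 1206.4 mm
m = ρ·(πd²/4)·L = 7850 × 5.7256×10⁻⁶ m² × 1.2064 m = 0.054221 kg
f_n = ½√(k/m) = 0.5·√(2393.7/0.054221) = 0.5·√(44147) = 105.06 Hz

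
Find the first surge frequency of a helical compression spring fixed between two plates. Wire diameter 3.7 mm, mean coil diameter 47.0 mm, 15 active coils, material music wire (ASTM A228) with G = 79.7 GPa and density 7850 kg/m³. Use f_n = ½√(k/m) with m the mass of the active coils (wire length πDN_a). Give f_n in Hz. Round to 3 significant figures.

40.0 Hz

k = Gd⁴/(8D³N_a) = (79.7×10³)(3.7⁴)/(8·47.0³·15) = 1.1989 N/mm = 1198.9 N/m
Wire length L = πDN_a = π·47.0·15 = 2214.8 mm
m = ρ·(πd²/4)·L = 7850 × 10.752×10⁻⁶ m² × 2.2148 m = 0.18694 kg
f_n = ½√(k/m) = 0.5·√(1198.9/0.18694) = 0.5·√(6413.4) = 40.042 Hz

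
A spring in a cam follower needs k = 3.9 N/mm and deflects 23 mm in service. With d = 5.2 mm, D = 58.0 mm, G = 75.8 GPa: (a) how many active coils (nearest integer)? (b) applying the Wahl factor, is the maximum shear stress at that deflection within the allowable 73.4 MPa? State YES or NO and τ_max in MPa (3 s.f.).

(a) 9 coils; (b) NO, τ_max = 108 MPa

N_a = Gd⁴/(8D³k) = (75.8×10³)(5.2⁴)/(8·58.0³·3.9) = 9.104 → N_a = 9
Actual rate k = Gd⁴/(8D³·9) = 3.9452 N/mm
Working load F = kδ = 3.9452·23 = 90.739 N
C = 58.0/5.2 = 11.1538; K_W = (4C−1)/(4C−4)+0.615/C = 1.1290
τ_max = K_W·8FD/(πd³) = 1.1290·95.313 = 107.61 MPa
τ_max > 73.4 MPa → exceeds allowable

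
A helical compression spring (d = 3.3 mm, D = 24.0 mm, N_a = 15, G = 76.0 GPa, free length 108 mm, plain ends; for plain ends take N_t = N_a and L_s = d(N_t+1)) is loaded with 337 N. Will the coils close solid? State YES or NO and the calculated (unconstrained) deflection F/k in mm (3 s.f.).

k = Gd⁴/(8D³N_a) = (76.0×10³)(3.3⁴)/(8·24.0³·15) = 5.4332 N/mm
N_t = 15; L_s = 3.3·16 = 52.8 mm; δ_solid = L₀ − L_s = 108 − 52.8 = 55.2 mm
δ = F/k = 337/5.4332 = 62.026 mm
δ ≥ δ_solid → spring goes solid

YES, δ = 62.0 mm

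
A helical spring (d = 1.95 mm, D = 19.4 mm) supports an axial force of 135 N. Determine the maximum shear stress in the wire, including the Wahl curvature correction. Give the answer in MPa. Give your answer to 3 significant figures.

1030 MPa

Spring index C = D/d = 19.4/1.95 = 9.9487
K_W = (4C−1)/(4C−4) + 0.615/C = 38.795/35.795 + 0.0618 = 1.1456
τ₀ = 8FD/(πd³) = 8·135·19.4/(π·1.95³) = 20952/23.295 = 899.44 MPa
τ_max = K·τ₀ = 1.1456 × 899.44 = 1030.4 MPa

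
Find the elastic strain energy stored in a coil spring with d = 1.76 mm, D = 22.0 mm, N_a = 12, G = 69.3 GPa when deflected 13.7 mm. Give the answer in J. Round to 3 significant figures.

0.0610 J

k = Gd⁴/(8D³N_a) = (69.3×10³)(1.76⁴)/(8·22.0³·12) = 0.6505 N/mm
U = ½kδ² = 0.5 × 0.6505 × 13.7² = 61.046 N·mm = 0.061046 J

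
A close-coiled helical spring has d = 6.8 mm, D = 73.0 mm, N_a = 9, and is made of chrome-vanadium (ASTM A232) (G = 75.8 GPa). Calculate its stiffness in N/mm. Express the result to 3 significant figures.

k = Gd⁴/(8D³N_a) = (75.8×10³ × 6.8⁴) / (8 × 73.0³ × 9)
  = 1.62071e+08 / 2.80092e+07 = 5.7863 N/mm

5.79 N/mm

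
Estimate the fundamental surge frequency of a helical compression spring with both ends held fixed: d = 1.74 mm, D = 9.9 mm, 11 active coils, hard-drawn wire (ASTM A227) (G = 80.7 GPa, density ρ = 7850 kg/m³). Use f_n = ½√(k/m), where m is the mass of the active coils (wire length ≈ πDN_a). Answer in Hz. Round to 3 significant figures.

k = Gd⁴/(8D³N_a) = (80.7×10³)(1.74⁴)/(8·9.9³·11) = 8.6633 N/mm = 8663.3 N/m
Wire length L = πDN_a = π·9.9·11 = 342.12 mm
m = ρ·(πd²/4)·L = 7850 × 2.3779×10⁻⁶ m² × 0.34212 m = 0.0063861 kg
f_n = ½√(k/m) = 0.5·√(8663.3/0.0063861) = 0.5·√(1.3566e+06) = 582.36 Hz

582 Hz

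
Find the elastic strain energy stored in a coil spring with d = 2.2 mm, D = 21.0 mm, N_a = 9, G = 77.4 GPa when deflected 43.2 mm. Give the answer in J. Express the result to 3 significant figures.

2.54 J

k = Gd⁴/(8D³N_a) = (77.4×10³)(2.2⁴)/(8·21.0³·9) = 2.7192 N/mm
U = ½kδ² = 0.5 × 2.7192 × 43.2² = 2537.3 N·mm = 2.5373 J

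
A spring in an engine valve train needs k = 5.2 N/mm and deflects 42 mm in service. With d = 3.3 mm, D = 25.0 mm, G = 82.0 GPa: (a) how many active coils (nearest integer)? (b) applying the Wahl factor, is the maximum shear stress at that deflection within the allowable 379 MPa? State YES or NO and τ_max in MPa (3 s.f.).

(a) 15 coils; (b) NO, τ_max = 461 MPa

N_a = Gd⁴/(8D³k) = (82.0×10³)(3.3⁴)/(8·25.0³·5.2) = 14.96 → N_a = 15
Actual rate k = Gd⁴/(8D³·15) = 5.1864 N/mm
Working load F = kδ = 5.1864·42 = 217.83 N
C = 25.0/3.3 = 7.5758; K_W = (4C−1)/(4C−4)+0.615/C = 1.1952
τ_max = K_W·8FD/(πd³) = 1.1952·385.88 = 461.22 MPa
τ_max > 379 MPa → exceeds allowable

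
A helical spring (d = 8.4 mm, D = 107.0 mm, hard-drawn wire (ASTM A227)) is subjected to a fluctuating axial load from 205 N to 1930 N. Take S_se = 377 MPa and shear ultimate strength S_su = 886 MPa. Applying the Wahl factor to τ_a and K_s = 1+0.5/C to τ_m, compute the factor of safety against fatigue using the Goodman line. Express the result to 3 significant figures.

C = D/d = 107.0/8.4 = 12.7381; K_W = (4C−1)/(4C−4)+0.615/C = 1.1122; K_s = 1+0.5/C = 1.0393
F_a = (F_max−F_min)/2 = 862.5 N; F_m = (F_max+F_min)/2 = 1067.5 N
τ_a = K_W·8F_aD/(πd³) = 1.1122 × 396.5 = 440.98 MPa
τ_m = K_s·8F_mD/(πd³) = 1.0393 × 490.74 = 510.01 MPa
Goodman: 1/n_f = τ_a/S_se + τ_m/S_su = 440.98/377 + 510.01/886 = 1.16971 + 0.57563 = 1.7453
n_f = 1/1.7453 = 0.573

0.573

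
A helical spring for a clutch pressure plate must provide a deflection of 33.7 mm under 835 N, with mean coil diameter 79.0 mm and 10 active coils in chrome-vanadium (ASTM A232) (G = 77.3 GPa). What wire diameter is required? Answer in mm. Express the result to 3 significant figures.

Required rate k = F/δ = 835/33.7 = 24.777 N/mm
d = (8D³N_a·k / G)^(1/4) = (8·79.0³·10·24.777 / (77.3×10³))^0.25
  = (12643)^0.25 = 10.6038 mm

10.6 mm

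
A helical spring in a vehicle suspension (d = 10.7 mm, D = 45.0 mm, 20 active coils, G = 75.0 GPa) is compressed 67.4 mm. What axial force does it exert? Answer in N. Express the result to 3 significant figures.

k = Gd⁴/(8D³N_a) = (75.0×10³)(10.7⁴)/(8·45.0³·20) = 67.428 N/mm
F = k·δ = 67.428 × 67.4 = 4544.6 N

4540 N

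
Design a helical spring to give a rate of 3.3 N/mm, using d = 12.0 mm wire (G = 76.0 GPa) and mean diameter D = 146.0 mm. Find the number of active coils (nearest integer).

19

N_a = Gd⁴/(8D³k) = (76.0×10³ × 12.0⁴)/(8 × 146.0³ × 3.3)
    = 1.57594e+09 / 8.21604e+07 = 19.18 → 19 coils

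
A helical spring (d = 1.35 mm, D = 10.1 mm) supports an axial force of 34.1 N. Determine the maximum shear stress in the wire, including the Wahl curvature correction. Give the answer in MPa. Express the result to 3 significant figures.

Spring index C = D/d = 10.1/1.35 = 7.4815
K_W = (4C−1)/(4C−4) + 0.615/C = 28.926/25.926 + 0.0822 = 1.1979
τ₀ = 8FD/(πd³) = 8·34.1·10.1/(π·1.35³) = 2755.28/7.7295 = 356.46 MPa
τ_max = K·τ₀ = 1.1979 × 356.46 = 427.01 MPa

427 MPa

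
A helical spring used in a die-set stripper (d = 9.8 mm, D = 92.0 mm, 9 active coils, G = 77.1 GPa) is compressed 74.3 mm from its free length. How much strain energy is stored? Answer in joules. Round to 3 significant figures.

k = Gd⁴/(8D³N_a) = (77.1×10³)(9.8⁴)/(8·92.0³·9) = 12.684 N/mm
U = ½kδ² = 0.5 × 12.684 × 74.3² = 35011 N·mm = 35.011 J

35.0 J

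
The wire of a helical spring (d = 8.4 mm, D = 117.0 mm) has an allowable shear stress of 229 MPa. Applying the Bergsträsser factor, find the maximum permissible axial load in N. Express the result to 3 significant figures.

C = D/d = 117.0/8.4 = 13.9286
K_B = (4C+2)/(4C−3) = 57.714/52.714 = 1.0949
τ_max = K·8FD/(πd³) → F_max = τ_allow·πd³/(8DK)
F_max = 229·π·8.4³/(8·117.0·1.0949) = 4.2641e+05/1024.8 = 416.09 N

416 N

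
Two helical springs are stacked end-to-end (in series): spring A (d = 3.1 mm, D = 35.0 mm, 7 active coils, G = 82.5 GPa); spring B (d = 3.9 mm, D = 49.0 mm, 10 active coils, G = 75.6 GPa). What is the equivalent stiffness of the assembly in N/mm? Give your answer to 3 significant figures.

k_A = Gd⁴/(8D³N_a) = (82.5×10³)(3.1⁴)/(8·35.0³·7) = 3.1733 N/mm
k_B = Gd⁴/(8D³N_a) = (75.6×10³)(3.9⁴)/(8·49.0³·10) = 1.8582 N/mm
Series: 1/k_eq = 1/3.1733 + 1/1.8582 = 0.85327; k_eq = 1.172 N/mm

1.17 N/mm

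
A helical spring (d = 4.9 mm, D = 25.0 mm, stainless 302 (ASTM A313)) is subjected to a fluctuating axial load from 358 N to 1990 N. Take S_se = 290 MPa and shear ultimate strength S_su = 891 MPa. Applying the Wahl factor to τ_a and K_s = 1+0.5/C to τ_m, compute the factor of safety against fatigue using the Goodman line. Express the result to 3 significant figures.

0.361

C = D/d = 25.0/4.9 = 5.1020; K_W = (4C−1)/(4C−4)+0.615/C = 1.3034; K_s = 1+0.5/C = 1.0980
F_a = (F_max−F_min)/2 = 816 N; F_m = (F_max+F_min)/2 = 1174 N
τ_a = K_W·8F_aD/(πd³) = 1.3034 × 441.55 = 575.51 MPa
τ_m = K_s·8F_mD/(πd³) = 1.0980 × 635.27 = 697.53 MPa
Goodman: 1/n_f = τ_a/S_se + τ_m/S_su = 575.51/290 + 697.53/891 = 1.98451 + 0.78286 = 2.7674
n_f = 1/2.7674 = 0.3614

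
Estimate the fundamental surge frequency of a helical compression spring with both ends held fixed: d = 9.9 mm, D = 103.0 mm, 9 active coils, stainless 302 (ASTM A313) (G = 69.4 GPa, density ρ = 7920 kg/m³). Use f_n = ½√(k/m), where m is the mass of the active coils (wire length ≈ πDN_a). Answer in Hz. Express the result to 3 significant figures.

k = Gd⁴/(8D³N_a) = (69.4×10³)(9.9⁴)/(8·103.0³·9) = 8.4734 N/mm = 8473.4 N/m
Wire length L = πDN_a = π·103.0·9 = 2912.3 mm
m = ρ·(πd²/4)·L = 7920 × 76.977×10⁻⁶ m² × 2.9123 m = 1.7755 kg
f_n = ½√(k/m) = 0.5·√(8473.4/1.7755) = 0.5·√(4772.4) = 34.541 Hz

34.5 Hz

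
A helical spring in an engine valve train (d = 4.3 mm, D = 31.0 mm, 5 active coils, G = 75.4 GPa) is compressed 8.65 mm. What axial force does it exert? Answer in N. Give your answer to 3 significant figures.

187 N

k = Gd⁴/(8D³N_a) = (75.4×10³)(4.3⁴)/(8·31.0³·5) = 21.632 N/mm
F = k·δ = 21.632 × 8.65 = 187.12 N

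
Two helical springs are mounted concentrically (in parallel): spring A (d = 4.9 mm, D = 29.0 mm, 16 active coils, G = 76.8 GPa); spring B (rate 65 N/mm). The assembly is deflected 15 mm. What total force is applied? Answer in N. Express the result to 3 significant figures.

1190 N

k_A = Gd⁴/(8D³N_a) = (76.8×10³)(4.9⁴)/(8·29.0³·16) = 14.182 N/mm
Parallel: k_eq = 14.182 + 65 = 79.182 N/mm
F = k_eq·δ = 79.182·15 = 1187.7 N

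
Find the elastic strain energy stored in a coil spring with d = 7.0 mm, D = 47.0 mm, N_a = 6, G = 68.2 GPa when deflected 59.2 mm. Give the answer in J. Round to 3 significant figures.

k = Gd⁴/(8D³N_a) = (68.2×10³)(7.0⁴)/(8·47.0³·6) = 32.858 N/mm
U = ½kδ² = 0.5 × 32.858 × 59.2² = 57578 N·mm = 57.578 J

57.6 J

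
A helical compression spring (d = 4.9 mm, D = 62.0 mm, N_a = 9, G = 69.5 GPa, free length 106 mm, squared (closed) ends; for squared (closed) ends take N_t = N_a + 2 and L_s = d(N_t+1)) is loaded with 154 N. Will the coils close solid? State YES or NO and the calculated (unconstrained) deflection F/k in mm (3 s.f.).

k = Gd⁴/(8D³N_a) = (69.5×10³)(4.9⁴)/(8·62.0³·9) = 2.3349 N/mm
N_t = 11; L_s = 4.9·12 = 58.8 mm; δ_solid = L₀ − L_s = 106 − 58.8 = 47.2 mm
δ = F/k = 154/2.3349 = 65.957 mm
δ ≥ δ_solid → spring goes solid

YES, δ = 66.0 mm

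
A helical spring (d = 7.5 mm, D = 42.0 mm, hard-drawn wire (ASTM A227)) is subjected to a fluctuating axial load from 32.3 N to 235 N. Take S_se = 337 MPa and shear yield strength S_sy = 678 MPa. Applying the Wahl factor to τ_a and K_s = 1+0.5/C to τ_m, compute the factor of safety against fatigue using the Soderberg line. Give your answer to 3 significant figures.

C = D/d = 42.0/7.5 = 5.6000; K_W = (4C−1)/(4C−4)+0.615/C = 1.2729; K_s = 1+0.5/C = 1.0893
F_a = (F_max−F_min)/2 = 101.35 N; F_m = (F_max+F_min)/2 = 133.65 N
τ_a = K_W·8F_aD/(πd³) = 1.2729 × 25.694 = 32.705 MPa
τ_m = K_s·8F_mD/(πd³) = 1.0893 × 33.882 = 36.908 MPa
Soderberg: 1/n_f = τ_a/S_se + τ_m/S_sy = 32.705/337 + 36.908/678 = 0.09705 + 0.05444 = 0.15148
n_f = 1/0.15148 = 6.601

6.60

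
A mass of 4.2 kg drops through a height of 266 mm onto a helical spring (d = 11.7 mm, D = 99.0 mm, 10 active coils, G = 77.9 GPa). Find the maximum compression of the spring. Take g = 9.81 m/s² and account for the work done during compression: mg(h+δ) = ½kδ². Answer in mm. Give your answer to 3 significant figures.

k = Gd⁴/(8D³N_a) = (77.9×10³)(11.7⁴)/(8·99.0³·10) = 18.806 N/mm
W = mg = 4.2 × 9.81 = 41.202 N
½kδ² − Wδ − Wh = 0 → δ = (W + √(W² + 2kWh))/k
δ = (41.202 + √(1697.6 + 412207))/18.806 = (41.202 + 643.35)/18.806 = 36.402 mm

36.4 mm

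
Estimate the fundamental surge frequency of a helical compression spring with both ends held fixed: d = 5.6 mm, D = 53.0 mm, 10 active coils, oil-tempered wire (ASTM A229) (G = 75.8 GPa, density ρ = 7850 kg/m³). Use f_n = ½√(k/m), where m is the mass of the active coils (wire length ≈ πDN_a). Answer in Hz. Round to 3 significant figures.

69.7 Hz

k = Gd⁴/(8D³N_a) = (75.8×10³)(5.6⁴)/(8·53.0³·10) = 6.259 N/mm = 6259 N/m
Wire length L = πDN_a = π·53.0·10 = 1665 mm
m = ρ·(πd²/4)·L = 7850 × 24.63×10⁻⁶ m² × 1.665 m = 0.32193 kg
f_n = ½√(k/m) = 0.5·√(6259/0.32193) = 0.5·√(19442) = 69.717 Hz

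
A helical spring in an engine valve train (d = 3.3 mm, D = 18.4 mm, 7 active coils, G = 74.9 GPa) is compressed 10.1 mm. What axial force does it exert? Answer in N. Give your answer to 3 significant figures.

k = Gd⁴/(8D³N_a) = (74.9×10³)(3.3⁴)/(8·18.4³·7) = 25.462 N/mm
F = k·δ = 25.462 × 10.1 = 257.17 N

257 N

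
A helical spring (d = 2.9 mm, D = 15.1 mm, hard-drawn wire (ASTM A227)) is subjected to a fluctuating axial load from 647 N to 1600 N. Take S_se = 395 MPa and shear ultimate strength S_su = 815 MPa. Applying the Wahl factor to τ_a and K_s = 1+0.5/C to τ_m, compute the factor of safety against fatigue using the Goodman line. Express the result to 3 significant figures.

0.206

C = D/d = 15.1/2.9 = 5.2069; K_W = (4C−1)/(4C−4)+0.615/C = 1.2964; K_s = 1+0.5/C = 1.0960
F_a = (F_max−F_min)/2 = 476.5 N; F_m = (F_max+F_min)/2 = 1123.5 N
τ_a = K_W·8F_aD/(πd³) = 1.2964 × 751.25 = 973.92 MPa
τ_m = K_s·8F_mD/(πd³) = 1.0960 × 1771.3 = 1941.4 MPa
Goodman: 1/n_f = τ_a/S_se + τ_m/S_su = 973.92/395 + 1941.4/815 = 2.46561 + 2.38210 = 4.8477
n_f = 1/4.8477 = 0.2063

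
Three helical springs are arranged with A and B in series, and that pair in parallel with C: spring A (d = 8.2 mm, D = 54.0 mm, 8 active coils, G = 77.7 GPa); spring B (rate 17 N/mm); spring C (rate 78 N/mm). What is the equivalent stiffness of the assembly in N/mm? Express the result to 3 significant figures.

89.4 N/mm

k_A = Gd⁴/(8D³N_a) = (77.7×10³)(8.2⁴)/(8·54.0³·8) = 34.859 N/mm
Springs A,B series: k_AB = 1/(1/34.859+1/17) = 11.427 N/mm; parallel with C: k_eq = 11.427+78 = 89.427 N/mm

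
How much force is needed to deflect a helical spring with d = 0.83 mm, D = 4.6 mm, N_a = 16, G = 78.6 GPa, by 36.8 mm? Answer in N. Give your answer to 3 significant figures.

110 N

k = Gd⁴/(8D³N_a) = (78.6×10³)(0.83⁴)/(8·4.6³·16) = 2.994 N/mm
F = k·δ = 2.994 × 36.8 = 110.18 N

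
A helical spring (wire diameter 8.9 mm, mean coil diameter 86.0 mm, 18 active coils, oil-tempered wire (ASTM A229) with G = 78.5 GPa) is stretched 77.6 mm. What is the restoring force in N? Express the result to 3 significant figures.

417 N

k = Gd⁴/(8D³N_a) = (78.5×10³)(8.9⁴)/(8·86.0³·18) = 5.3774 N/mm
F = k·δ = 5.3774 × 77.6 = 417.29 N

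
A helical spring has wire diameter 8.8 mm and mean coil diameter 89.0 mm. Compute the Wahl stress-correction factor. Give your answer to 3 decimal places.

C = D/d = 89.0/8.8 = 10.1136
K_W = (4C−1)/(4C−4) + 0.615/C = 39.455/36.455 + 0.0608 = 1.1431

1.143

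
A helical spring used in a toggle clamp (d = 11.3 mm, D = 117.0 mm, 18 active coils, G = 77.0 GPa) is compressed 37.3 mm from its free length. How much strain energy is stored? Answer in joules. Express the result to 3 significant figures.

k = Gd⁴/(8D³N_a) = (77.0×10³)(11.3⁴)/(8·117.0³·18) = 5.4436 N/mm
U = ½kδ² = 0.5 × 5.4436 × 37.3² = 3786.8 N·mm = 3.7868 J

3.79 J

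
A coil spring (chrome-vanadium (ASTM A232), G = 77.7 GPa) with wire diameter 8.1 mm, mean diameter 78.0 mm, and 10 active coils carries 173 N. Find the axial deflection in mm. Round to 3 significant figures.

19.6 mm

k = Gd⁴/(8D³N_a) = (77.7×10³)(8.1⁴)/(8·78.0³·10) = 8.8102 N/mm
δ = F/k = 173 / 8.8102 = 19.636 mm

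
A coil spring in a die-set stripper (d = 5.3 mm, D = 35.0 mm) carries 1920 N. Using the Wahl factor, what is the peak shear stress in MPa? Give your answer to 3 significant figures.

Spring index C = D/d = 35.0/5.3 = 6.6038
K_W = (4C−1)/(4C−4) + 0.615/C = 25.415/22.415 + 0.0931 = 1.2270
τ₀ = 8FD/(πd³) = 8·1920·35.0/(π·5.3³) = 537600/467.71 = 1149.4 MPa
τ_max = K·τ₀ = 1.2270 × 1149.4 = 1410.3 MPa

1410 MPa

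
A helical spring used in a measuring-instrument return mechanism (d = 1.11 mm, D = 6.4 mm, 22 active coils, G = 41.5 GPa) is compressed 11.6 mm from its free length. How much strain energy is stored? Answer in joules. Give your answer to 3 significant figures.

0.0919 J

k = Gd⁴/(8D³N_a) = (41.5×10³)(1.11⁴)/(8·6.4³·22) = 1.3655 N/mm
U = ½kδ² = 0.5 × 1.3655 × 11.6² = 91.87 N·mm = 0.09187 J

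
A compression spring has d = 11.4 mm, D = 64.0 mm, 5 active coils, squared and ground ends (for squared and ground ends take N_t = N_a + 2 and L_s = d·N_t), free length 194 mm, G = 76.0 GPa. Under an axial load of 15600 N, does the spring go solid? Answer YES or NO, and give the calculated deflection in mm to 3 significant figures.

k = Gd⁴/(8D³N_a) = (76.0×10³)(11.4⁴)/(8·64.0³·5) = 122.41 N/mm
N_t = 7; L_s = 11.4·7 = 79.8 mm; δ_solid = L₀ − L_s = 194 − 79.8 = 114.2 mm
δ = F/k = 15600/122.41 = 127.44 mm
δ ≥ δ_solid → spring goes solid

YES, δ = 127 mm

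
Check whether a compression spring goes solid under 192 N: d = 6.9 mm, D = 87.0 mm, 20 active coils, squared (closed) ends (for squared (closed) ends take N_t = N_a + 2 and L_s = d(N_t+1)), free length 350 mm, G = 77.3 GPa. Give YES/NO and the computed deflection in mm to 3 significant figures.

NO, δ = 115 mm

k = Gd⁴/(8D³N_a) = (77.3×10³)(6.9⁴)/(8·87.0³·20) = 1.663 N/mm
N_t = 22; L_s = 6.9·23 = 158.7 mm; δ_solid = L₀ − L_s = 350 − 158.7 = 191.3 mm
δ = F/k = 192/1.663 = 115.45 mm
δ < δ_solid → spring does not go solid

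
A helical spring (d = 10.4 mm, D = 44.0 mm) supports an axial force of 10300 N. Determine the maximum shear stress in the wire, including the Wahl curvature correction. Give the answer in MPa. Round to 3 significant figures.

1410 MPa

Spring index C = D/d = 44.0/10.4 = 4.2308
K_W = (4C−1)/(4C−4) + 0.615/C = 15.923/12.923 + 0.1454 = 1.3775
τ₀ = 8FD/(πd³) = 8·10300·44.0/(π·10.4³) = 3.6256e+06/3533.9 = 1026 MPa
τ_max = K·τ₀ = 1.3775 × 1026 = 1413.3 MPa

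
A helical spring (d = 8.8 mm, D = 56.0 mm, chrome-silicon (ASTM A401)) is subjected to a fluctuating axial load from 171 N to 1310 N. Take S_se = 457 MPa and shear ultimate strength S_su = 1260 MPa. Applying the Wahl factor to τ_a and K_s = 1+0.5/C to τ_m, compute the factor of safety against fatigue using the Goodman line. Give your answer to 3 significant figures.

C = D/d = 56.0/8.8 = 6.3636; K_W = (4C−1)/(4C−4)+0.615/C = 1.2365; K_s = 1+0.5/C = 1.0786
F_a = (F_max−F_min)/2 = 569.5 N; F_m = (F_max+F_min)/2 = 740.5 N
τ_a = K_W·8F_aD/(πd³) = 1.2365 × 119.17 = 147.35 MPa
τ_m = K_s·8F_mD/(πd³) = 1.0786 × 154.95 = 167.13 MPa
Goodman: 1/n_f = τ_a/S_se + τ_m/S_su = 147.35/457 + 167.13/1260 = 0.32244 + 0.13264 = 0.45508
n_f = 1/0.45508 = 2.197

2.20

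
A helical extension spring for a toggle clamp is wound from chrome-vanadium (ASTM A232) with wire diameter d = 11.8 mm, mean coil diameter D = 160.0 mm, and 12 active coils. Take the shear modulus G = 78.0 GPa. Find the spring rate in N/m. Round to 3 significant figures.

k = Gd⁴/(8D³N_a) = (78.0×10³ × 11.8⁴) / (8 × 160.0³ × 12)
  = 1.51225e+09 / 3.93216e+08 = 3.8458 N/mm = 3845.8 N/m

3850 N/m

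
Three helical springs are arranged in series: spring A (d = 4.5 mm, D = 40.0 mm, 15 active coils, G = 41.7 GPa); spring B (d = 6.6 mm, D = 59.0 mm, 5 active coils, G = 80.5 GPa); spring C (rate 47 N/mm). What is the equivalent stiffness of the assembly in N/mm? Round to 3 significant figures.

1.91 N/mm

k_A = Gd⁴/(8D³N_a) = (41.7×10³)(4.5⁴)/(8·40.0³·15) = 2.2265 N/mm
k_B = Gd⁴/(8D³N_a) = (80.5×10³)(6.6⁴)/(8·59.0³·5) = 18.593 N/mm
Series: 1/k_eq = 1/2.2265 + 1/18.593 + 1/47 = 0.52419; k_eq = 1.9077 N/mm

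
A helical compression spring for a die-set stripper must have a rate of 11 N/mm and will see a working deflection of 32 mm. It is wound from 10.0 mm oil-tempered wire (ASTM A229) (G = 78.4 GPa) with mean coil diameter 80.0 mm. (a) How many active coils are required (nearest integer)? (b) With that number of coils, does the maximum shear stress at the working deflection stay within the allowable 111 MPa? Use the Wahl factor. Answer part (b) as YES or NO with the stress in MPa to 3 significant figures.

(a) 17 coils; (b) YES, τ_max = 86.9 MPa

N_a = Gd⁴/(8D³k) = (78.4×10³)(10.0⁴)/(8·80.0³·11) = 17.4 → N_a = 17
Actual rate k = Gd⁴/(8D³·17) = 11.259 N/mm
Working load F = kδ = 11.259·32 = 360.29 N
C = 80.0/10.0 = 8.0000; K_W = (4C−1)/(4C−4)+0.615/C = 1.1840
τ_max = K_W·8FD/(πd³) = 1.1840·73.399 = 86.905 MPa
τ_max ≤ 111 MPa → acceptable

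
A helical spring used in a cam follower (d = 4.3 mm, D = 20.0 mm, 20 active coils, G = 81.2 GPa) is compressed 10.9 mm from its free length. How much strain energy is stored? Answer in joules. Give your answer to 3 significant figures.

1.29 J

k = Gd⁴/(8D³N_a) = (81.2×10³)(4.3⁴)/(8·20.0³·20) = 21.688 N/mm
U = ½kδ² = 0.5 × 21.688 × 10.9² = 1288.4 N·mm = 1.2884 J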